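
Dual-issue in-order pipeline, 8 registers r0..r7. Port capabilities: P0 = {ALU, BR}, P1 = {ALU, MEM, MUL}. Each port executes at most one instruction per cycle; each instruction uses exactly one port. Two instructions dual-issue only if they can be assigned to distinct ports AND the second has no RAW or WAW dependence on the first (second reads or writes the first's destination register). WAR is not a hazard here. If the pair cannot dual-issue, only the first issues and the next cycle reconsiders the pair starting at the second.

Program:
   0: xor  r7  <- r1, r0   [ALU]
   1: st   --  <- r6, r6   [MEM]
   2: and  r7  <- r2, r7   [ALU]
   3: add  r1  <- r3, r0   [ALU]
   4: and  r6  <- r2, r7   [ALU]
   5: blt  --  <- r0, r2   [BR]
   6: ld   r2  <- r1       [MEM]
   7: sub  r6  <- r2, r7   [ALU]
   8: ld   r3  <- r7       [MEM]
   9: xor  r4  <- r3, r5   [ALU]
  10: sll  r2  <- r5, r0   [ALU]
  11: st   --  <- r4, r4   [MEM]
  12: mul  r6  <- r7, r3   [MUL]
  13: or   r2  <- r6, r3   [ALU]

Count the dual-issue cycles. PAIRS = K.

t=0 i0&i1:xor.ALU st.MEM ; 2-wide
t=1 i2&i3:and.ALU add.ALU ; 2-wide
t=2 i4&i5:and.ALU blt.BR ; 2-wide
t=3 i6:ld.MEM ; RAW r2
t=4 i7&i8:sub.ALU ld.MEM ; 2-wide
t=5 i9&i10:xor.ALU sll.ALU ; 2-wide
t=6 i11:st.MEM ; no-port MEM/MUL
t=7 i12:mul.MUL ; RAW r6
t=8 i13:or.ALU ; tail

PAIRS = 5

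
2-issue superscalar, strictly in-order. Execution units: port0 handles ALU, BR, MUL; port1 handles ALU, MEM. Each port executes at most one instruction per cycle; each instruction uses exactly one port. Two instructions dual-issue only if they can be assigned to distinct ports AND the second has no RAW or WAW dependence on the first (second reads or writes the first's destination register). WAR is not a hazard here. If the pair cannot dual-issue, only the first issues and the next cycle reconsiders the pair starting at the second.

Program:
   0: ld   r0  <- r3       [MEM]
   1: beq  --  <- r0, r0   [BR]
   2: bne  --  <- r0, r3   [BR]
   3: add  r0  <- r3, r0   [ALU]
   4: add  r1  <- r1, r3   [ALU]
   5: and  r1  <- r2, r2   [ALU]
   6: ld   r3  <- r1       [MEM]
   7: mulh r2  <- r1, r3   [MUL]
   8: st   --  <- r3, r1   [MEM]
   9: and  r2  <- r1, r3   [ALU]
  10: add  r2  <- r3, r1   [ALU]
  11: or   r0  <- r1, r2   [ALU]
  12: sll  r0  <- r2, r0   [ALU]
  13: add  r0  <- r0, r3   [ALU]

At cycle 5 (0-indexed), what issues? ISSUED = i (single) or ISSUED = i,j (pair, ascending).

0. ld.MEM @i0  | RAW r0
1. beq.BR @i1  | no-port BR/BR
2. bne.BR;add.ALU @i2,i3  | 2-wide
3. add.ALU @i4  | WAW r1
4. and.ALU @i5  | RAW r1
5. ld.MEM @i6  | RAW r3
6. mulh.MUL;st.MEM @i7,i8  | 2-wide
7. and.ALU @i9  | WAW r2
8. add.ALU @i10  | RAW r2
9. or.ALU @i11  | RAW+WAW r0
10. sll.ALU @i12  | RAW+WAW r0
11. add.ALU @i13  | tail

ISSUED = 6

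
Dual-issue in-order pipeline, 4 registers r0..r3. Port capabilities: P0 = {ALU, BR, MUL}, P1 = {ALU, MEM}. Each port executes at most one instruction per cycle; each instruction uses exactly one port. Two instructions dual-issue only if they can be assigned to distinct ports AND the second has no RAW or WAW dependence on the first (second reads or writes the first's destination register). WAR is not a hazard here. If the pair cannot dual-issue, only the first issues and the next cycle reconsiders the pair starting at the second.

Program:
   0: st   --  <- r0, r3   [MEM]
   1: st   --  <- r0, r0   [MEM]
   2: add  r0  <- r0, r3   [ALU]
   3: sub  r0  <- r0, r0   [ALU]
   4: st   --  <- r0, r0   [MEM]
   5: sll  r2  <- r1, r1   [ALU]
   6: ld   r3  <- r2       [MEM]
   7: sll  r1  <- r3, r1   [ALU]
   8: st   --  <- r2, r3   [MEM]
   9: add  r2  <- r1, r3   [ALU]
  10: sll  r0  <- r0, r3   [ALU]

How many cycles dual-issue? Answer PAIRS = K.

t=0 i0:st.MEM ; no-port MEM/MEM
t=1 i1,i2:st.MEM;add.ALU ; 2-wide
t=2 i3:sub.ALU ; RAW r0
t=3 i4,i5:st.MEM;sll.ALU ; 2-wide
t=4 i6:ld.MEM ; RAW r3
t=5 i7,i8:sll.ALU;st.MEM ; 2-wide
t=6 i9,i10:add.ALU;sll.ALU ; 2-wide

PAIRS = 4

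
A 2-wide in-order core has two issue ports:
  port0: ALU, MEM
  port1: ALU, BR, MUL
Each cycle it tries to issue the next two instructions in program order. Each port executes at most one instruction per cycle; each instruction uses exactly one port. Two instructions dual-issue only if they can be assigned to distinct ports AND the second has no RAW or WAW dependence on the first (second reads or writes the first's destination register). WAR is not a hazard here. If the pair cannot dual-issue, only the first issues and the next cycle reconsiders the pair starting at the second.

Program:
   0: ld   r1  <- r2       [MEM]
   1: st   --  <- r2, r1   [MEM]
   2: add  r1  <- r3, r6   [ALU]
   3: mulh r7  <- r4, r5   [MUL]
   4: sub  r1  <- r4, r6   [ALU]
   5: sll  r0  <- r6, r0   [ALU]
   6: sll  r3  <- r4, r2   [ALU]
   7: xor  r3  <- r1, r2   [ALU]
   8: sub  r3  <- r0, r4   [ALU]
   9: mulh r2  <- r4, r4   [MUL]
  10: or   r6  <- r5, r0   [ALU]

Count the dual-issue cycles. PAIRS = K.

PAIRS = 4

0. ld @i0  | no-port MEM/MEM
1. st add @i1/i2  | dual
2. mulh sub @i3/i4  | dual
3. sll sll @i5/i6  | dual
4. xor @i7  | WAW r3
5. sub mulh @i8/i9  | dual
6. or @i10  | tail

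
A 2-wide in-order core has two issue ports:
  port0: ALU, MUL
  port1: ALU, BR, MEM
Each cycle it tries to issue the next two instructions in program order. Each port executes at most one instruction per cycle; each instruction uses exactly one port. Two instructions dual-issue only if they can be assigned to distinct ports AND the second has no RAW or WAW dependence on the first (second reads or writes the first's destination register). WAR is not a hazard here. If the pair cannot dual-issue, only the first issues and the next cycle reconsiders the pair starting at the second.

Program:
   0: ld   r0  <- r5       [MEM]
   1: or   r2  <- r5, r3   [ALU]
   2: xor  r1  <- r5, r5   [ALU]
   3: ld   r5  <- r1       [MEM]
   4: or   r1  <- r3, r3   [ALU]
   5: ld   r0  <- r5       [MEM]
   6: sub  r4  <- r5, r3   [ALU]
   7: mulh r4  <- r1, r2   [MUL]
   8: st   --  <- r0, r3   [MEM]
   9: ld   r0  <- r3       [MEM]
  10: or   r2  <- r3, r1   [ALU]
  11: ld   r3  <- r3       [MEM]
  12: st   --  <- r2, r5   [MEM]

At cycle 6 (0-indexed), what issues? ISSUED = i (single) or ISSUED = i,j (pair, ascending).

#0 head=0: ld.MEM;or.ALU i0/i1 2-wide
#1 head=2: xor.ALU i2 RAW r1
#2 head=3: ld.MEM;or.ALU i3/i4 2-wide
#3 head=5: ld.MEM;sub.ALU i5/i6 2-wide
#4 head=7: mulh.MUL;st.MEM i7/i8 2-wide
#5 head=9: ld.MEM;or.ALU i9/i10 2-wide
#6 head=11: ld.MEM i11 no-port MEM/MEM
#7 head=12: st.MEM i12 tail

ISSUED = 11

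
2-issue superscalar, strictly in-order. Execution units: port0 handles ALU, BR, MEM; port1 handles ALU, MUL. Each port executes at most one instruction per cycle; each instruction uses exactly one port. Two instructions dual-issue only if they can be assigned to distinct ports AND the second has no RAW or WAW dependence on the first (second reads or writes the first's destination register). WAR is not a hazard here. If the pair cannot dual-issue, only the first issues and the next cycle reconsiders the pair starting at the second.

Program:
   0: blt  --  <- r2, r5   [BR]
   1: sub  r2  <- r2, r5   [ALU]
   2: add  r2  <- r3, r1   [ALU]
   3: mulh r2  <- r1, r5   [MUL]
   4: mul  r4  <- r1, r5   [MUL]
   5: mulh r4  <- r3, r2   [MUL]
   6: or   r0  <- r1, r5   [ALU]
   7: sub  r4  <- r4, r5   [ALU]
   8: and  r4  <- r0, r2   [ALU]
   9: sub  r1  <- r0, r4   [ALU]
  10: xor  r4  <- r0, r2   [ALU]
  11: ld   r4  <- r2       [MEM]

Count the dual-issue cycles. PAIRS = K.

c0: i0/i1 blt sub  pair
c1: i2 add  WAW r2
c2: i3 mulh  no-port MUL/MUL
c3: i4 mul  no-port MUL/MUL
c4: i5/i6 mulh or  pair
c5: i7 sub  WAW r4
c6: i8 and  RAW r4
c7: i9/i10 sub xor  pair
c8: i11 ld  tail

PAIRS = 3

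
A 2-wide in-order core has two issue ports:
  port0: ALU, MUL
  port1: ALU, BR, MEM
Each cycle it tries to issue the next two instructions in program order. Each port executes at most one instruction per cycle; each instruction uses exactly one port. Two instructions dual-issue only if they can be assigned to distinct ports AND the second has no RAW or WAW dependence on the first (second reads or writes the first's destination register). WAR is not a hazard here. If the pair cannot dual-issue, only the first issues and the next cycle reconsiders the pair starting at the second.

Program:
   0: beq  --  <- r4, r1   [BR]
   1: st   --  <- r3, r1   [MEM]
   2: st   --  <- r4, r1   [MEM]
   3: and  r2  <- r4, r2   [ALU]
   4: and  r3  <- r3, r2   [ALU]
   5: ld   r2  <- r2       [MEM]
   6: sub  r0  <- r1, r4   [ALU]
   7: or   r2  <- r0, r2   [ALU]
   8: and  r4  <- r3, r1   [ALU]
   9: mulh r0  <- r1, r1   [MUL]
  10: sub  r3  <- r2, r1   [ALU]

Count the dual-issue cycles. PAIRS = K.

PAIRS = 4

t=0 i0:beq ; no-port BR/MEM
t=1 i1:st ; no-port MEM/MEM
t=2 i2,i3:st;and ; dual
t=3 i4,i5:and;ld ; dual
t=4 i6:sub ; RAW r0
t=5 i7,i8:or;and ; dual
t=6 i9,i10:mulh;sub ; dual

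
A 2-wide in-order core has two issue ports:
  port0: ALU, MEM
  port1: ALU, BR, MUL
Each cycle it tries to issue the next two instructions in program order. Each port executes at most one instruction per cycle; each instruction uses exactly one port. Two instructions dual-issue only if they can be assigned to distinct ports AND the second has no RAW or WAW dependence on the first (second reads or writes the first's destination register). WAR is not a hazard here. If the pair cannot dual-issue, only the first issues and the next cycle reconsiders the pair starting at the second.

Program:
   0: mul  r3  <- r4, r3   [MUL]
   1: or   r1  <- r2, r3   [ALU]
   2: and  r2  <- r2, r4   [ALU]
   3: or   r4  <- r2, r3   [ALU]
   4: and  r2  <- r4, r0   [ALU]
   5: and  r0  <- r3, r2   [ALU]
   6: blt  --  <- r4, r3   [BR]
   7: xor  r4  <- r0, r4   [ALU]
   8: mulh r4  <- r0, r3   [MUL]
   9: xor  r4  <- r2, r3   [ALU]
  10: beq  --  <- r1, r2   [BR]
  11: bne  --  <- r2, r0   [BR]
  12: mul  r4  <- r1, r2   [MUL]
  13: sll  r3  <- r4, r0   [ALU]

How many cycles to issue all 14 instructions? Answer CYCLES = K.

[0] i0  mul.MUL  -- RAW r3
[1] i1/i2  or.ALU;and.ALU  -- dual
[2] i3  or.ALU  -- RAW r4
[3] i4  and.ALU  -- RAW r2
[4] i5/i6  and.ALU;blt.BR  -- dual
[5] i7  xor.ALU  -- WAW r4
[6] i8  mulh.MUL  -- WAW r4
[7] i9/i10  xor.ALU;beq.BR  -- dual
[8] i11  bne.BR  -- no-port BR/MUL
[9] i12  mul.MUL  -- RAW r4
[10] i13  sll.ALU  -- tail

CYCLES = 11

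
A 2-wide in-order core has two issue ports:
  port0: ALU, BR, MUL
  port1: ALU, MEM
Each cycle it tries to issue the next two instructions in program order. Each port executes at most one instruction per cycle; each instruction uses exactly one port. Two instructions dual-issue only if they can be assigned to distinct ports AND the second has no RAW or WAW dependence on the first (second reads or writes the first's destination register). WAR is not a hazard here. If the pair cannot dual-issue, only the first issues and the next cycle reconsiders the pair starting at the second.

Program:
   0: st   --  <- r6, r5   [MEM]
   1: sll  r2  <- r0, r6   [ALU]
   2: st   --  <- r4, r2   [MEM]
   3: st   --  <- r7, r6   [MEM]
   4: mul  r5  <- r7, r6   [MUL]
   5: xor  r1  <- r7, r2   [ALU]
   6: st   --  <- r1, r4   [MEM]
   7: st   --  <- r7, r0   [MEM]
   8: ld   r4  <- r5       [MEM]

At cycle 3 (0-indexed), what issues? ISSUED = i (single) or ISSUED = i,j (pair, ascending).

c0: i0,i1 st.MEM;sll.ALU  dual
c1: i2 st.MEM  no-port MEM/MEM
c2: i3,i4 st.MEM;mul.MUL  dual
c3: i5 xor.ALU  RAW r1
c4: i6 st.MEM  no-port MEM/MEM
c5: i7 st.MEM  no-port MEM/MEM
c6: i8 ld.MEM  tail

ISSUED = 5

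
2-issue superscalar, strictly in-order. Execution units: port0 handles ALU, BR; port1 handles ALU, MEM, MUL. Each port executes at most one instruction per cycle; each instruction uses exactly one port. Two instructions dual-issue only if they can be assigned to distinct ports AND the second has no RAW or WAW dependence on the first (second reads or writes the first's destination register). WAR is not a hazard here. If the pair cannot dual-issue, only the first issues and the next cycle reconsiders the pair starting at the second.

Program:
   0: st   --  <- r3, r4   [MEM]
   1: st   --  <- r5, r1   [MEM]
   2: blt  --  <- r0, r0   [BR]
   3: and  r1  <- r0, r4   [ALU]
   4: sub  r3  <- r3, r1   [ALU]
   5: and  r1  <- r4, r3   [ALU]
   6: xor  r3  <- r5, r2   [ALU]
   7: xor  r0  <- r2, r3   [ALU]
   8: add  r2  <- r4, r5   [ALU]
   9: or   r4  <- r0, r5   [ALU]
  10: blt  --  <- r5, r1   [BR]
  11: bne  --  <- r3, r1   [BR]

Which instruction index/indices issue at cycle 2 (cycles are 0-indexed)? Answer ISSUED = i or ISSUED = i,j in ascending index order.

ISSUED = 3

0. st @i0  | no-port MEM/MEM
1. st;blt @i1+i2  | dual
2. and @i3  | RAW r1
3. sub @i4  | RAW r3
4. and;xor @i5+i6  | dual
5. xor;add @i7+i8  | dual
6. or;blt @i9+i10  | dual
7. bne @i11  | tail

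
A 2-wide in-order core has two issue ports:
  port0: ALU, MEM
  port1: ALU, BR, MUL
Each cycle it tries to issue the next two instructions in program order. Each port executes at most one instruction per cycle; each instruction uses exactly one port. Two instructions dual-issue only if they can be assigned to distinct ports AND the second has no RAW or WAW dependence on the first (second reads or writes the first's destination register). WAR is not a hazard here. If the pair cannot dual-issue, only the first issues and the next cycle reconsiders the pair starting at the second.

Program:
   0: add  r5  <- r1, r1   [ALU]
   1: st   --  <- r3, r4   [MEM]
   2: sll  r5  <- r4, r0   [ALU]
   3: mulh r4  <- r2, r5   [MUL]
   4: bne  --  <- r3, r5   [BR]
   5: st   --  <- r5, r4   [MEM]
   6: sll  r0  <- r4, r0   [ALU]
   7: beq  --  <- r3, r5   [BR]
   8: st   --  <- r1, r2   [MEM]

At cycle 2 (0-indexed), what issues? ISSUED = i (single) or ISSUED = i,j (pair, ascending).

ISSUED = 3

  cy0 -> i0&i1 (add.ALU st.MEM) 2-wide
  cy1 -> i2 (sll.ALU) RAW r5
  cy2 -> i3 (mulh.MUL) no-port MUL/BR
  cy3 -> i4&i5 (bne.BR st.MEM) 2-wide
  cy4 -> i6&i7 (sll.ALU beq.BR) 2-wide
  cy5 -> i8 (st.MEM) tail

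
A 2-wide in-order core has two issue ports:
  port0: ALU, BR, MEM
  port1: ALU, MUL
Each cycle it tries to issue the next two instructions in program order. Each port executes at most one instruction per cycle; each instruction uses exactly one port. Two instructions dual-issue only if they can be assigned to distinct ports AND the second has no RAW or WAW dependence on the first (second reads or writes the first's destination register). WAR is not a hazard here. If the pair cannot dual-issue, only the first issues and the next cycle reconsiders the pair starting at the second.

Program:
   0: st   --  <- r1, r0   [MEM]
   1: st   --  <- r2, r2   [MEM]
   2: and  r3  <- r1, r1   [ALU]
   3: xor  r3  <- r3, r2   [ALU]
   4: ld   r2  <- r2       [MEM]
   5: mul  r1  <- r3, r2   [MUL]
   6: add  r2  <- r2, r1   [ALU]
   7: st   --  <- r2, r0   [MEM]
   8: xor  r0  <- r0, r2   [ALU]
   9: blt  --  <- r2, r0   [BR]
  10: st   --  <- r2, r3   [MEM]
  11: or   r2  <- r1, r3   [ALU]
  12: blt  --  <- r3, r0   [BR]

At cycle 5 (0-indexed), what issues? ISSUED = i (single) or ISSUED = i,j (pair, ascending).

[0] i0  st.MEM  -- no-port MEM/MEM
[1] i1/i2  st.MEM+and.ALU  -- 2-wide
[2] i3/i4  xor.ALU+ld.MEM  -- 2-wide
[3] i5  mul.MUL  -- RAW r1
[4] i6  add.ALU  -- RAW r2
[5] i7/i8  st.MEM+xor.ALU  -- 2-wide
[6] i9  blt.BR  -- no-port BR/MEM
[7] i10/i11  st.MEM+or.ALU  -- 2-wide
[8] i12  blt.BR  -- tail

ISSUED = 7,8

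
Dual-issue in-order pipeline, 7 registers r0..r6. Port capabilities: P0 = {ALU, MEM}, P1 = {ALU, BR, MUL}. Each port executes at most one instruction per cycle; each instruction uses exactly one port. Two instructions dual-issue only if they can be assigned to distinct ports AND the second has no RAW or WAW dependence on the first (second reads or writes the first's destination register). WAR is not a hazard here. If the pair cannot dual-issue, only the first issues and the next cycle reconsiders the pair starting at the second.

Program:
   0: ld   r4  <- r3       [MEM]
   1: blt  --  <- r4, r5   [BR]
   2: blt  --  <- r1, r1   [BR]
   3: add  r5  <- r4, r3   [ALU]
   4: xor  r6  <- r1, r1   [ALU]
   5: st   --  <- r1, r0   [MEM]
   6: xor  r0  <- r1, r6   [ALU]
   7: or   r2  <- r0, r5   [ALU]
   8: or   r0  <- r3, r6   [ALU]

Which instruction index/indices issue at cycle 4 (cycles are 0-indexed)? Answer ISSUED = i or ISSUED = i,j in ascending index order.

c0: i0 ld  RAW r4
c1: i1 blt  no-port BR/BR
c2: i2/i3 blt;add  dual
c3: i4/i5 xor;st  dual
c4: i6 xor  RAW r0
c5: i7/i8 or;or  dual

ISSUED = 6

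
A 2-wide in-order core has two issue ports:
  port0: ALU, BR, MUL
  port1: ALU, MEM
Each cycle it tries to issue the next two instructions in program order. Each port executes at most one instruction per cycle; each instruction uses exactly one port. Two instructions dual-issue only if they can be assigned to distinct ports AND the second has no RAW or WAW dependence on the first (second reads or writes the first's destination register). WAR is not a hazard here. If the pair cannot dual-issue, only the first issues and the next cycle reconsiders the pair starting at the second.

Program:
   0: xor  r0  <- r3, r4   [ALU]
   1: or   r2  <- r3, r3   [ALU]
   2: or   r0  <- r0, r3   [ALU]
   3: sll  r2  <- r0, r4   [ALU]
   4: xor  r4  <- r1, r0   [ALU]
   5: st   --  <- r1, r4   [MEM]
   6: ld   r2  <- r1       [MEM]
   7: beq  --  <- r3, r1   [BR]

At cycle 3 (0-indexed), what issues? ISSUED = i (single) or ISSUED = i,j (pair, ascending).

0. xor or @i0&i1  | 2-wide
1. or @i2  | RAW r0
2. sll xor @i3&i4  | 2-wide
3. st @i5  | no-port MEM/MEM
4. ld beq @i6&i7  | 2-wide

ISSUED = 5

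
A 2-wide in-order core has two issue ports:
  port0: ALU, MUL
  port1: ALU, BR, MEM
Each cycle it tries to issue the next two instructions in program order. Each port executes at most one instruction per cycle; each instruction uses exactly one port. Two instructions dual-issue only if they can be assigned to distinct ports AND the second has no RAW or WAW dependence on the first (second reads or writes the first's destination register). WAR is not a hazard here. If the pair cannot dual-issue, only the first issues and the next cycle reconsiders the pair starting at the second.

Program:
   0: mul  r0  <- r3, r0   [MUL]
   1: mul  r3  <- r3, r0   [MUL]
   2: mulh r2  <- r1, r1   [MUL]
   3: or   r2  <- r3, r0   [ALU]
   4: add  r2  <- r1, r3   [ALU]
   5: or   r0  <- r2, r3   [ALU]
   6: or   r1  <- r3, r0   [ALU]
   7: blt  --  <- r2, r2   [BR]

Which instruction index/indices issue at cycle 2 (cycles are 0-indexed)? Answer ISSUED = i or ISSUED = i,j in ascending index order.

ISSUED = 2

#0 head=0: mul.MUL i0 no-port MUL/MUL
#1 head=1: mul.MUL i1 no-port MUL/MUL
#2 head=2: mulh.MUL i2 WAW r2
#3 head=3: or.ALU i3 WAW r2
#4 head=4: add.ALU i4 RAW r2
#5 head=5: or.ALU i5 RAW r0
#6 head=6: or.ALU;blt.BR i6,i7 dual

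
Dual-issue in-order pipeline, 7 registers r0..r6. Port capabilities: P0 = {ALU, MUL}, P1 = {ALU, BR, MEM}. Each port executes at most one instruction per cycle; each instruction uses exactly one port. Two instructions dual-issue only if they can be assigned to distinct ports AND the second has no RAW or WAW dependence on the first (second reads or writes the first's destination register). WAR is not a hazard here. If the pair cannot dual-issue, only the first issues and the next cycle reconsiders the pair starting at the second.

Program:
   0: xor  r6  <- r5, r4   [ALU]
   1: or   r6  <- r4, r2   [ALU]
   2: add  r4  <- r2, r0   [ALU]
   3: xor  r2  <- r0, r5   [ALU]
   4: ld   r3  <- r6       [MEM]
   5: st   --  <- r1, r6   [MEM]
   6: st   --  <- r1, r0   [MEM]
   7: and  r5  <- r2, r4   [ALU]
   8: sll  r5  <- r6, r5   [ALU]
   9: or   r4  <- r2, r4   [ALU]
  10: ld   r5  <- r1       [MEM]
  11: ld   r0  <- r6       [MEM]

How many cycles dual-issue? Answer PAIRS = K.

[0] i0  xor.ALU  -- WAW r6
[1] i1/i2  or.ALU;add.ALU  -- pair
[2] i3/i4  xor.ALU;ld.MEM  -- pair
[3] i5  st.MEM  -- no-port MEM/MEM
[4] i6/i7  st.MEM;and.ALU  -- pair
[5] i8/i9  sll.ALU;or.ALU  -- pair
[6] i10  ld.MEM  -- no-port MEM/MEM
[7] i11  ld.MEM  -- tail

PAIRS = 4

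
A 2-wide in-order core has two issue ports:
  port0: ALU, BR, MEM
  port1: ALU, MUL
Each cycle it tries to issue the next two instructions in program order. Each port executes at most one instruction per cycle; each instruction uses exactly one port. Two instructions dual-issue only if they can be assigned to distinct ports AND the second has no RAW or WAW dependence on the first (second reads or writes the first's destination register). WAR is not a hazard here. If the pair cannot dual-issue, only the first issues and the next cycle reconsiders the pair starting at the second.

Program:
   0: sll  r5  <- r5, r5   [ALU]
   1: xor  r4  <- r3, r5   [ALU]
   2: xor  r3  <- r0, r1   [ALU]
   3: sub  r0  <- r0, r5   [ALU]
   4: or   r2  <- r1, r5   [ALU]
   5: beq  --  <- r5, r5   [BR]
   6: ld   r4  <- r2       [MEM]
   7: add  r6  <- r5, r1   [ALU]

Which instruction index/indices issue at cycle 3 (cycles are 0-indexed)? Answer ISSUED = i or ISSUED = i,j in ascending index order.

  cy0 -> i0 (sll.ALU) RAW r5
  cy1 -> i1/i2 (xor.ALU/xor.ALU) pair
  cy2 -> i3/i4 (sub.ALU/or.ALU) pair
  cy3 -> i5 (beq.BR) no-port BR/MEM
  cy4 -> i6/i7 (ld.MEM/add.ALU) pair

ISSUED = 5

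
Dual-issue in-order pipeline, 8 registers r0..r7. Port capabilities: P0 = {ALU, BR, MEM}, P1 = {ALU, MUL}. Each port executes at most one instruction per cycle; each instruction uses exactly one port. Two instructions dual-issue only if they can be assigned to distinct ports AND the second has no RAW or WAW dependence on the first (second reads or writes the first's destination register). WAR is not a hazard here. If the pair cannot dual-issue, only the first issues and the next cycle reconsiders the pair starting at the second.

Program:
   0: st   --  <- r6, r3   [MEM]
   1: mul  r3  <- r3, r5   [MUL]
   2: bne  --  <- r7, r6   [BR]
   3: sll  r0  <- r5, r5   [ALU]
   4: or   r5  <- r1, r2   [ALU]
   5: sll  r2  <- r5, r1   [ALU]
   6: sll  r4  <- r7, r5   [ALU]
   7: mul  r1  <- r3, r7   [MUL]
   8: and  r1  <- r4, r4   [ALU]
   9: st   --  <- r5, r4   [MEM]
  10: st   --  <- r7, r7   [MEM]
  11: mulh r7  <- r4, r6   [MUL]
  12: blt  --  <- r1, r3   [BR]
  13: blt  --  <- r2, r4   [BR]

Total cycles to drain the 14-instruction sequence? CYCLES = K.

CYCLES = 9

  cy0 -> i0,i1 (st+mul) 2-wide
  cy1 -> i2,i3 (bne+sll) 2-wide
  cy2 -> i4 (or) RAW r5
  cy3 -> i5,i6 (sll+sll) 2-wide
  cy4 -> i7 (mul) WAW r1
  cy5 -> i8,i9 (and+st) 2-wide
  cy6 -> i10,i11 (st+mulh) 2-wide
  cy7 -> i12 (blt) no-port BR/BR
  cy8 -> i13 (blt) tail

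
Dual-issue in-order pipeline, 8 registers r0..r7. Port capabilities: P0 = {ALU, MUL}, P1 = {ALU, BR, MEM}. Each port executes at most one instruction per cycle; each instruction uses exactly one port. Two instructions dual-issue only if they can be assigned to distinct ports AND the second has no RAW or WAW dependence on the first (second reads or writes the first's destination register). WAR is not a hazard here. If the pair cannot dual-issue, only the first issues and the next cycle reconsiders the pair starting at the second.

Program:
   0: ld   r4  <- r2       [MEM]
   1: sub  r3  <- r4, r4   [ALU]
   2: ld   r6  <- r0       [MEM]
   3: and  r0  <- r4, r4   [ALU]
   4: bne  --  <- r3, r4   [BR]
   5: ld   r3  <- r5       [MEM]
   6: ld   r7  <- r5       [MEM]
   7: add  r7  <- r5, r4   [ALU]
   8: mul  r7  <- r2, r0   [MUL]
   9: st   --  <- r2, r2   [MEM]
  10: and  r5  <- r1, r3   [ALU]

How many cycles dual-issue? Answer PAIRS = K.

PAIRS = 3

[0] i0  ld.MEM  -- RAW r4
[1] i1/i2  sub.ALU ld.MEM  -- dual
[2] i3/i4  and.ALU bne.BR  -- dual
[3] i5  ld.MEM  -- no-port MEM/MEM
[4] i6  ld.MEM  -- WAW r7
[5] i7  add.ALU  -- WAW r7
[6] i8/i9  mul.MUL st.MEM  -- dual
[7] i10  and.ALU  -- tail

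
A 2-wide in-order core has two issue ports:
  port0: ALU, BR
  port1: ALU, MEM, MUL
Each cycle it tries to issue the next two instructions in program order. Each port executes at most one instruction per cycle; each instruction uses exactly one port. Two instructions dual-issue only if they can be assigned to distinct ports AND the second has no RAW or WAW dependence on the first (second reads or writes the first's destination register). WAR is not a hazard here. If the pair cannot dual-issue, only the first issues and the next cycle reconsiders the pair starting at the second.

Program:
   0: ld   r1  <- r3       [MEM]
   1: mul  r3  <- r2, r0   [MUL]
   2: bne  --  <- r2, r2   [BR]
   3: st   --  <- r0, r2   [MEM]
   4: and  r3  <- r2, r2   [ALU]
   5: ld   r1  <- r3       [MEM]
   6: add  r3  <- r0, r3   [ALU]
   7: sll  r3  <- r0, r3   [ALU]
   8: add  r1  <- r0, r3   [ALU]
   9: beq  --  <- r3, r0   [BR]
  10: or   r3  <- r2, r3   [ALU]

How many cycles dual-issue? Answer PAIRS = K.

PAIRS = 4

#0 head=0: ld.MEM i0 no-port MEM/MUL
#1 head=1: mul.MUL bne.BR i1&i2 pair
#2 head=3: st.MEM and.ALU i3&i4 pair
#3 head=5: ld.MEM add.ALU i5&i6 pair
#4 head=7: sll.ALU i7 RAW r3
#5 head=8: add.ALU beq.BR i8&i9 pair
#6 head=10: or.ALU i10 tail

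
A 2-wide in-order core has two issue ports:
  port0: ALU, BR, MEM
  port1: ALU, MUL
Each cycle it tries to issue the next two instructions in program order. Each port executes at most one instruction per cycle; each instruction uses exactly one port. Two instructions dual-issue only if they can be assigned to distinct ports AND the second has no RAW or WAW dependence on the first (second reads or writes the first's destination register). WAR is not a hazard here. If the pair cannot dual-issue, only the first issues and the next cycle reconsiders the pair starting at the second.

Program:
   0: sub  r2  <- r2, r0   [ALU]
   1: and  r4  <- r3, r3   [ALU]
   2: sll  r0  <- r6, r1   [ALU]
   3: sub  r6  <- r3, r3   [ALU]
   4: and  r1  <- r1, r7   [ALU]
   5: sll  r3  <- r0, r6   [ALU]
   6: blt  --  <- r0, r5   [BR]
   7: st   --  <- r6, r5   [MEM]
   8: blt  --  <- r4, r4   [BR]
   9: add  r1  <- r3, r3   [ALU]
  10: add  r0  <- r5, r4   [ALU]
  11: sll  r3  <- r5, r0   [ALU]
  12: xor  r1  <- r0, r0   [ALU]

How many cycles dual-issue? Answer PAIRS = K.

c0: i0&i1 sub+and  2-wide
c1: i2&i3 sll+sub  2-wide
c2: i4&i5 and+sll  2-wide
c3: i6 blt  no-port BR/MEM
c4: i7 st  no-port MEM/BR
c5: i8&i9 blt+add  2-wide
c6: i10 add  RAW r0
c7: i11&i12 sll+xor  2-wide

PAIRS = 5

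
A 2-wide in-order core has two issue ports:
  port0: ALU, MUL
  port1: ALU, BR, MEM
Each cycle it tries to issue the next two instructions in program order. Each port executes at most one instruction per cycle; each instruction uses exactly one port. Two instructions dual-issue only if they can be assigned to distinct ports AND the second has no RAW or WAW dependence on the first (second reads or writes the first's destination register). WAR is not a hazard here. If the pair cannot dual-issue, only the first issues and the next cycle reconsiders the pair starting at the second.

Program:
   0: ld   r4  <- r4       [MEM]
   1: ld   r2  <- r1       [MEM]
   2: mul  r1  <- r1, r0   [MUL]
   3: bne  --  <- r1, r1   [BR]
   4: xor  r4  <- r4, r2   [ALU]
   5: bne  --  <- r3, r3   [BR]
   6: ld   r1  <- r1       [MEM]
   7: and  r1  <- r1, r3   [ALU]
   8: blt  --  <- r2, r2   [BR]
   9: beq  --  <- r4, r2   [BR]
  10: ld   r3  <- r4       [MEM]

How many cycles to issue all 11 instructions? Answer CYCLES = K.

CYCLES = 8

  cy0 -> i0 (ld) no-port MEM/MEM
  cy1 -> i1&i2 (ld;mul) dual
  cy2 -> i3&i4 (bne;xor) dual
  cy3 -> i5 (bne) no-port BR/MEM
  cy4 -> i6 (ld) RAW+WAW r1
  cy5 -> i7&i8 (and;blt) dual
  cy6 -> i9 (beq) no-port BR/MEM
  cy7 -> i10 (ld) tail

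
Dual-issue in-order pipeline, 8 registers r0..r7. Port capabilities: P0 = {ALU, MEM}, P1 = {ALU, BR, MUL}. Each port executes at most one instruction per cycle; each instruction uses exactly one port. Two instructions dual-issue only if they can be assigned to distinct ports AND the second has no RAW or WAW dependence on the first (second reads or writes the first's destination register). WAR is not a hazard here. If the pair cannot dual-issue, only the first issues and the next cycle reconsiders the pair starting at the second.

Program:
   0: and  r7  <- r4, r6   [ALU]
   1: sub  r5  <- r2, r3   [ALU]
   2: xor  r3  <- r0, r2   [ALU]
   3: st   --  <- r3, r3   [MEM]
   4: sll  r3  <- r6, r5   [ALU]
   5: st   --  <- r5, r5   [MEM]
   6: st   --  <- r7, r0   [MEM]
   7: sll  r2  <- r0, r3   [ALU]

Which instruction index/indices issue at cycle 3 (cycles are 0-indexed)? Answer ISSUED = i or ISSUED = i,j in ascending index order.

  cy0 -> i0+i1 (and.ALU sub.ALU) 2-wide
  cy1 -> i2 (xor.ALU) RAW r3
  cy2 -> i3+i4 (st.MEM sll.ALU) 2-wide
  cy3 -> i5 (st.MEM) no-port MEM/MEM
  cy4 -> i6+i7 (st.MEM sll.ALU) 2-wide

ISSUED = 5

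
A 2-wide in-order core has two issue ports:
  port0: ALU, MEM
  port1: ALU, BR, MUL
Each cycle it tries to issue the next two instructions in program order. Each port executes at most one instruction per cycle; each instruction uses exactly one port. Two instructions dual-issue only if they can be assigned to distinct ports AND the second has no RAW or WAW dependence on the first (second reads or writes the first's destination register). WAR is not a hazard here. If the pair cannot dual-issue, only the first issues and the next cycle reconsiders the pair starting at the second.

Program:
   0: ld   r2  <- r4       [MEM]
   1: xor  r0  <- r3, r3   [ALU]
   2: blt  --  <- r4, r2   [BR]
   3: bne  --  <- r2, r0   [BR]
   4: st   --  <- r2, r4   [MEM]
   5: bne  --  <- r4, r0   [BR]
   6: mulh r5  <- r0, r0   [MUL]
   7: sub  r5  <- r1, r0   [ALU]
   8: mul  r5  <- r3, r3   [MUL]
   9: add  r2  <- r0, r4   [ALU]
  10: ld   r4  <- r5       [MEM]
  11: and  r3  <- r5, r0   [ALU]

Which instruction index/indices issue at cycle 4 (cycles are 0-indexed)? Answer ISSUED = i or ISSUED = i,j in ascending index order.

ISSUED = 6

0. ld+xor @i0,i1  | pair
1. blt @i2  | no-port BR/BR
2. bne+st @i3,i4  | pair
3. bne @i5  | no-port BR/MUL
4. mulh @i6  | WAW r5
5. sub @i7  | WAW r5
6. mul+add @i8,i9  | pair
7. ld+and @i10,i11  | pair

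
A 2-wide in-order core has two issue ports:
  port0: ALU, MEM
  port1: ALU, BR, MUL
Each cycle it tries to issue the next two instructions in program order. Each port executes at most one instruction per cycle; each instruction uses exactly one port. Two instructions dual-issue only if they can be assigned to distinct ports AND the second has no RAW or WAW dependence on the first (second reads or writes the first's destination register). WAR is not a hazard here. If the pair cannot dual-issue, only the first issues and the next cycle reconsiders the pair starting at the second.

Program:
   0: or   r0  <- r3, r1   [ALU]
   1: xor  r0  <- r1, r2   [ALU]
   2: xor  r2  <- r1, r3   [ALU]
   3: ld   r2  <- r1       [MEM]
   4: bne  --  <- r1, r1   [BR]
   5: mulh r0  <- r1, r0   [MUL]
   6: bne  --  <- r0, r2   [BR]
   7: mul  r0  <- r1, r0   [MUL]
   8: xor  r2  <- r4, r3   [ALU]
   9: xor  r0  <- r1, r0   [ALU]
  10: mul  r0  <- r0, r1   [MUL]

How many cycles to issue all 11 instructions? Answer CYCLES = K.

CYCLES = 8

0. or.ALU @i0  | WAW r0
1. xor.ALU/xor.ALU @i1+i2  | pair
2. ld.MEM/bne.BR @i3+i4  | pair
3. mulh.MUL @i5  | no-port MUL/BR
4. bne.BR @i6  | no-port BR/MUL
5. mul.MUL/xor.ALU @i7+i8  | pair
6. xor.ALU @i9  | RAW+WAW r0
7. mul.MUL @i10  | tail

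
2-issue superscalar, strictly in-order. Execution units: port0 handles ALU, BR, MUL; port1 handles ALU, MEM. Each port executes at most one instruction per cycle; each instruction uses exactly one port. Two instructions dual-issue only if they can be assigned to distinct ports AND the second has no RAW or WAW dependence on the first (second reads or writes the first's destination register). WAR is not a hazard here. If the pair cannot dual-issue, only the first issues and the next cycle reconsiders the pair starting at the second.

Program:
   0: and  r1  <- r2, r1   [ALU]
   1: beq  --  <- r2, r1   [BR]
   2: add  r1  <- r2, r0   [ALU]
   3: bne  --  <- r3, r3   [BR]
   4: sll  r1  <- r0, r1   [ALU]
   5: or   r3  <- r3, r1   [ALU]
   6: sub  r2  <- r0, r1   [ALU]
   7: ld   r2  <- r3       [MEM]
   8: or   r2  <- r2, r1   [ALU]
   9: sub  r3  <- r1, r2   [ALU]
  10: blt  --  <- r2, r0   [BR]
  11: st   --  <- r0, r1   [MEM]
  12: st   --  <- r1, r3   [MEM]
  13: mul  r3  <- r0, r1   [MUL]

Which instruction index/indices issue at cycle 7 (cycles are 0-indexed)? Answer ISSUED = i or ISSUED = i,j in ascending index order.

c0: i0 and.ALU  RAW r1
c1: i1&i2 beq.BR/add.ALU  dual
c2: i3&i4 bne.BR/sll.ALU  dual
c3: i5&i6 or.ALU/sub.ALU  dual
c4: i7 ld.MEM  RAW+WAW r2
c5: i8 or.ALU  RAW r2
c6: i9&i10 sub.ALU/blt.BR  dual
c7: i11 st.MEM  no-port MEM/MEM
c8: i12&i13 st.MEM/mul.MUL  dual

ISSUED = 11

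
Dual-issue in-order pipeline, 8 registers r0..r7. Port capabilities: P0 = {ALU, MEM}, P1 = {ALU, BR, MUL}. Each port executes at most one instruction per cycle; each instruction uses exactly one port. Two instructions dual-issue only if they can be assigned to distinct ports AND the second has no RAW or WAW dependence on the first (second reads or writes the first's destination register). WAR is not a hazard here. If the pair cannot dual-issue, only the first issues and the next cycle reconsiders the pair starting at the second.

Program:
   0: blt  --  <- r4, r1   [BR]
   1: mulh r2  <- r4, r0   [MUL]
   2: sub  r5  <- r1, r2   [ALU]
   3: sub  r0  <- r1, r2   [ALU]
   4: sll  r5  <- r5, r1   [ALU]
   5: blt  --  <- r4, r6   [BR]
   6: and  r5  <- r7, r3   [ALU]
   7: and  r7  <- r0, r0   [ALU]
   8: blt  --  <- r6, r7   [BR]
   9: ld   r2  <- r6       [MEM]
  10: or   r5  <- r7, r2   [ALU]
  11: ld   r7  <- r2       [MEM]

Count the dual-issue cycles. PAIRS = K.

PAIRS = 5

c0: i0 blt  no-port BR/MUL
c1: i1 mulh  RAW r2
c2: i2&i3 sub/sub  pair
c3: i4&i5 sll/blt  pair
c4: i6&i7 and/and  pair
c5: i8&i9 blt/ld  pair
c6: i10&i11 or/ld  pair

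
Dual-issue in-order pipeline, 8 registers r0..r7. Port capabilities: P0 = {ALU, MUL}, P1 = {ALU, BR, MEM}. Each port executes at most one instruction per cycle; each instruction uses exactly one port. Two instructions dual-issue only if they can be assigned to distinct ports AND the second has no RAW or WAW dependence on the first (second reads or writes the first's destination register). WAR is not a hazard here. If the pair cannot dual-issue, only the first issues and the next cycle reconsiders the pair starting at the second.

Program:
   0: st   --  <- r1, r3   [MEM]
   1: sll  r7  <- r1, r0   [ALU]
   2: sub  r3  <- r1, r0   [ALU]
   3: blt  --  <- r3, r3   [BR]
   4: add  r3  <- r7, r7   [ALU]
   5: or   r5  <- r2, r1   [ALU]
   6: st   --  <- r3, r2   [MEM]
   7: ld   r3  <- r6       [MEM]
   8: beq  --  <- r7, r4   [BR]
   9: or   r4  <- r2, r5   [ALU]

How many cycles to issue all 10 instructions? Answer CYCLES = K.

CYCLES = 6

t=0 i0/i1:st sll ; 2-wide
t=1 i2:sub ; RAW r3
t=2 i3/i4:blt add ; 2-wide
t=3 i5/i6:or st ; 2-wide
t=4 i7:ld ; no-port MEM/BR
t=5 i8/i9:beq or ; 2-wide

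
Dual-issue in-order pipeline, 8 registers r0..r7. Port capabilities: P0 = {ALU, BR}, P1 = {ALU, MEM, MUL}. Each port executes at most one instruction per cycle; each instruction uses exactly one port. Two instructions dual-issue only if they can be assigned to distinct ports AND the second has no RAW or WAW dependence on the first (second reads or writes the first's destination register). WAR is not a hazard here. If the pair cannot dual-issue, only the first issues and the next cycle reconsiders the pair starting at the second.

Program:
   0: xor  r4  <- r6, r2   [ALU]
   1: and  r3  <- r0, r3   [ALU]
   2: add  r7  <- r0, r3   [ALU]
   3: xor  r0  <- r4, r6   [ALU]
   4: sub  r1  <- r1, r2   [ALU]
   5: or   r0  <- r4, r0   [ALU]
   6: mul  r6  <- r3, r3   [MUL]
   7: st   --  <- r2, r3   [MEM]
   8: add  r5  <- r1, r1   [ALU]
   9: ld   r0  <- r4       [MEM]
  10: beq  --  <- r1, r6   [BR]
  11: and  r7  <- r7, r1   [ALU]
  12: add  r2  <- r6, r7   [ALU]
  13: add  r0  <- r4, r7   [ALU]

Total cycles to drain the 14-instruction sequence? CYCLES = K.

CYCLES = 8

t=0 i0&i1:xor.ALU and.ALU ; pair
t=1 i2&i3:add.ALU xor.ALU ; pair
t=2 i4&i5:sub.ALU or.ALU ; pair
t=3 i6:mul.MUL ; no-port MUL/MEM
t=4 i7&i8:st.MEM add.ALU ; pair
t=5 i9&i10:ld.MEM beq.BR ; pair
t=6 i11:and.ALU ; RAW r7
t=7 i12&i13:add.ALU add.ALU ; pair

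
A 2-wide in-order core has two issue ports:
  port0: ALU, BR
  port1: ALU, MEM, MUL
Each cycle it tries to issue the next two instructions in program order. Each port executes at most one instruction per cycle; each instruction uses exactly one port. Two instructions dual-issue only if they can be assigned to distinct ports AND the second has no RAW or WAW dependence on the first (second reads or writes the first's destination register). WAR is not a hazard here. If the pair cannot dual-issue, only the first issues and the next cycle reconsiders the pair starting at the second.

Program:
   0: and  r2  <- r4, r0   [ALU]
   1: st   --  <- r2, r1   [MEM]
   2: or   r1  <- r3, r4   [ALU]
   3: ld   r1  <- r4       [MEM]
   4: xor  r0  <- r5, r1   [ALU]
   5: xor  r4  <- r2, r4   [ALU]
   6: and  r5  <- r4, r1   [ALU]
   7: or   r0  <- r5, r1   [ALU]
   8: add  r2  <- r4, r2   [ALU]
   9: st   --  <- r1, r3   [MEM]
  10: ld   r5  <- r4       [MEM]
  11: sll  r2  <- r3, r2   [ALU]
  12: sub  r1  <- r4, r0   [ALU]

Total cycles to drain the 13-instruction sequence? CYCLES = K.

c0: i0 and  RAW r2
c1: i1,i2 st+or  2-wide
c2: i3 ld  RAW r1
c3: i4,i5 xor+xor  2-wide
c4: i6 and  RAW r5
c5: i7,i8 or+add  2-wide
c6: i9 st  no-port MEM/MEM
c7: i10,i11 ld+sll  2-wide
c8: i12 sub  tail

CYCLES = 9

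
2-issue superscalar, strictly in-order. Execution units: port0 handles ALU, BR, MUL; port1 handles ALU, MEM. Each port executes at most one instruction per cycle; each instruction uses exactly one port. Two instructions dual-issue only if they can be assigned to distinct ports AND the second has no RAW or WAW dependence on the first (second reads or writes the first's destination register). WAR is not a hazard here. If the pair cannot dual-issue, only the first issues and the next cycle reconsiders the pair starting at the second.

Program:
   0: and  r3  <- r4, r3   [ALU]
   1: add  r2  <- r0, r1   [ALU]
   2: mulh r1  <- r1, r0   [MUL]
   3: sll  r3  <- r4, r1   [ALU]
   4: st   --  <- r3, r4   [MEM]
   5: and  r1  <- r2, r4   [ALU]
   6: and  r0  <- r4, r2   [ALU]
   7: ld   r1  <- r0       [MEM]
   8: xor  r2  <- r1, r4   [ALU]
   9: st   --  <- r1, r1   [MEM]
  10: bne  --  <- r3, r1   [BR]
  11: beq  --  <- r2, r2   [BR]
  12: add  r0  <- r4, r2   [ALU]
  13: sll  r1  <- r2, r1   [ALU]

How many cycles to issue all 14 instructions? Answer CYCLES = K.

CYCLES = 10

  cy0 -> i0/i1 (and.ALU+add.ALU) dual
  cy1 -> i2 (mulh.MUL) RAW r1
  cy2 -> i3 (sll.ALU) RAW r3
  cy3 -> i4/i5 (st.MEM+and.ALU) dual
  cy4 -> i6 (and.ALU) RAW r0
  cy5 -> i7 (ld.MEM) RAW r1
  cy6 -> i8/i9 (xor.ALU+st.MEM) dual
  cy7 -> i10 (bne.BR) no-port BR/BR
  cy8 -> i11/i12 (beq.BR+add.ALU) dual
  cy9 -> i13 (sll.ALU) tail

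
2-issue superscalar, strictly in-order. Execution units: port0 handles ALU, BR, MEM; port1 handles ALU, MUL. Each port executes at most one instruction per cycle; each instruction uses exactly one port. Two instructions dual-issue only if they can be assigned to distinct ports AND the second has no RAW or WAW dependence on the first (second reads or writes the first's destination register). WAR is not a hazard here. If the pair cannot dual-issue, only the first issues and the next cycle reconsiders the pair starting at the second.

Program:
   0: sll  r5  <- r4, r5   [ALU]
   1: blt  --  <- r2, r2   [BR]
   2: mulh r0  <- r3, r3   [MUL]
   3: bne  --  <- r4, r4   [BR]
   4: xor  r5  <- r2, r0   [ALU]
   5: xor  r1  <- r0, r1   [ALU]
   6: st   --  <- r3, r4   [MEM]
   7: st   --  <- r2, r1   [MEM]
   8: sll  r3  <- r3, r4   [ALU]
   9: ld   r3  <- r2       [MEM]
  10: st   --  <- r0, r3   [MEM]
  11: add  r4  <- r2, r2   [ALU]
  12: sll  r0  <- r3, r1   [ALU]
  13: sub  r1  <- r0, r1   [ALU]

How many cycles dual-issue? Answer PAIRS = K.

c0: i0+i1 sll.ALU/blt.BR  pair
c1: i2+i3 mulh.MUL/bne.BR  pair
c2: i4+i5 xor.ALU/xor.ALU  pair
c3: i6 st.MEM  no-port MEM/MEM
c4: i7+i8 st.MEM/sll.ALU  pair
c5: i9 ld.MEM  no-port MEM/MEM
c6: i10+i11 st.MEM/add.ALU  pair
c7: i12 sll.ALU  RAW r0
c8: i13 sub.ALU  tail

PAIRS = 5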